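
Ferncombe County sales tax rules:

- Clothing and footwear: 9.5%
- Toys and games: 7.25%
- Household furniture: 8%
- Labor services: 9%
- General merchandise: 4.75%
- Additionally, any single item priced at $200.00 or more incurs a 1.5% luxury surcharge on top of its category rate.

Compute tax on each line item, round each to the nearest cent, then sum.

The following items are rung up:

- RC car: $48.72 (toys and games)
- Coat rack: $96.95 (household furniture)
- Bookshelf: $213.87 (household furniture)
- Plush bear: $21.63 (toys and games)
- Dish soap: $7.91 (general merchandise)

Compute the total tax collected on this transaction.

RC car $48.72: toys and games → 7.25% → $3.53
Coat rack $96.95: household furniture → 8% → $7.76
Bookshelf $213.87: household furniture → 8% + 1.5% surcharge = 9.5% → $20.32
Plush bear $21.63: toys and games → 7.25% → $1.57
Dish soap $7.91: general merchandise → 4.75% → $0.38
Total tax = $3.53 + $7.76 + $20.32 + $1.57 + $0.38 = $33.56

$33.56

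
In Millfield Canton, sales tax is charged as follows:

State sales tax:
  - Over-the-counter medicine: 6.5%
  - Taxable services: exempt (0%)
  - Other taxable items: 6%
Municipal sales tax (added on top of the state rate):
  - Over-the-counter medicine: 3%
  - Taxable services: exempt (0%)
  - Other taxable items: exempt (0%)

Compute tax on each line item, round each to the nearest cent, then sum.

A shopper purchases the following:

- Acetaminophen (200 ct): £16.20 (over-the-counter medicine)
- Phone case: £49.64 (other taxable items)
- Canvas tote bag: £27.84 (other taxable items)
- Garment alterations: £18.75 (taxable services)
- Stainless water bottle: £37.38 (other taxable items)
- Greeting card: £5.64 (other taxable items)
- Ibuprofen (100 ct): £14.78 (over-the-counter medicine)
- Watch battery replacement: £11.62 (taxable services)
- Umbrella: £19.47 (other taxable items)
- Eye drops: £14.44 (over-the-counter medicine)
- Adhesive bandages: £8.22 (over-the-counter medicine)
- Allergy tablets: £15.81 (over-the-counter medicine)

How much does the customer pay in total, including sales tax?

Acetaminophen (200 ct) £16.20: over-the-counter medicine → 6.5% + 3% municipal = 9.5% → £1.54
Phone case £49.64: other taxable items → 6% + 0% municipal = 6% → £2.98
Canvas tote bag £27.84: other taxable items → 6% + 0% municipal = 6% → £1.67
Garment alterations £18.75: taxable services → 0% + 0% municipal = 0% → £0.00
Stainless water bottle £37.38: other taxable items → 6% + 0% municipal = 6% → £2.24
Greeting card £5.64: other taxable items → 6% + 0% municipal = 6% → £0.34
Ibuprofen (100 ct) £14.78: over-the-counter medicine → 6.5% + 3% municipal = 9.5% → £1.40
Watch battery replacement £11.62: taxable services → 0% + 0% municipal = 0% → £0.00
Umbrella £19.47: other taxable items → 6% + 0% municipal = 6% → £1.17
Eye drops £14.44: over-the-counter medicine → 6.5% + 3% municipal = 9.5% → £1.37
Adhesive bandages £8.22: over-the-counter medicine → 6.5% + 3% municipal = 9.5% → £0.78
Allergy tablets £15.81: over-the-counter medicine → 6.5% + 3% municipal = 9.5% → £1.50
Subtotal = £239.79; tax = £14.99; total due = £254.78

£254.78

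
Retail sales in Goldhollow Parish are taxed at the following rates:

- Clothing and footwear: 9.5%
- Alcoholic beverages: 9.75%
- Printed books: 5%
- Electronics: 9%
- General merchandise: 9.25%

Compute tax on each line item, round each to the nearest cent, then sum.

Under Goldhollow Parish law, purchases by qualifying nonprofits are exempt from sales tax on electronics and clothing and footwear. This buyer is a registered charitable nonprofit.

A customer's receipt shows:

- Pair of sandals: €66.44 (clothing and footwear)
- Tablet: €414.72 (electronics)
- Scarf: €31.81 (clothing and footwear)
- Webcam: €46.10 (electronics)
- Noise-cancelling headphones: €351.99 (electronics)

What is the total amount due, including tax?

€911.06

Pair of sandals €66.44: clothing and footwear, buyer-exempt → 0% → €0.00
Tablet €414.72: electronics, buyer-exempt → 0% → €0.00
Scarf €31.81: clothing and footwear, buyer-exempt → 0% → €0.00
Webcam €46.10: electronics, buyer-exempt → 0% → €0.00
Noise-cancelling headphones €351.99: electronics, buyer-exempt → 0% → €0.00
Subtotal = €911.06; tax = €0.00; total due = €911.06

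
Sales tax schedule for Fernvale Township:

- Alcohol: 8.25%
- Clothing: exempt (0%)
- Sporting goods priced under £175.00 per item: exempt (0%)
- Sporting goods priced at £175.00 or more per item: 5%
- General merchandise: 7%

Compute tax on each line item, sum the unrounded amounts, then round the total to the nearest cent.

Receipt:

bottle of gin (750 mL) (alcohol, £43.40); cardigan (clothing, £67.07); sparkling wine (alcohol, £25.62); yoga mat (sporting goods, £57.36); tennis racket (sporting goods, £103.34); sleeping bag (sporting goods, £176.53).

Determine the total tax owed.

£14.52

Bottle of gin (750 mL) £43.40: alcohol → 8.25% → £3.5805
Cardigan £67.07: clothing → 0% → £0.00
Sparkling wine £25.62: alcohol → 8.25% → £2.11365
Yoga mat £57.36: sporting goods, under £175.00 → 0% → £0.00
Tennis racket £103.34: sporting goods, under £175.00 → 0% → £0.00
Sleeping bag £176.53: sporting goods, £175.00 or more → 5% → £8.8265
Unrounded tax sum = £14.52065 → £14.52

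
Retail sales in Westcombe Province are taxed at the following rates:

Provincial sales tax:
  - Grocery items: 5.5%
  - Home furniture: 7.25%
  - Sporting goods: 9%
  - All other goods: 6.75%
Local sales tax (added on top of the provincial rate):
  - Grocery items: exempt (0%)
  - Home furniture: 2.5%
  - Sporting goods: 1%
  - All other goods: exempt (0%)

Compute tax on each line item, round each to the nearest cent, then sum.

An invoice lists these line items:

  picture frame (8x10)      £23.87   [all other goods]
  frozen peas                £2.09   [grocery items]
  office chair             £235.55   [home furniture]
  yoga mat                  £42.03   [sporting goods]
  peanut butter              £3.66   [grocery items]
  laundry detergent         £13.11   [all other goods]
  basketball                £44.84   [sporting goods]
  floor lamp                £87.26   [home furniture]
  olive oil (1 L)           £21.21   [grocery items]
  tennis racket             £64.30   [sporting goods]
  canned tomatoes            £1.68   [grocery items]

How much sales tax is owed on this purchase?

£50.65

Picture frame (8x10) £23.87: all other goods → 6.75% + 0% local = 6.75% → £1.61
Frozen peas £2.09: grocery items → 5.5% + 0% local = 5.5% → £0.11
Office chair £235.55: home furniture → 7.25% + 2.5% local = 9.75% → £22.97
Yoga mat £42.03: sporting goods → 9% + 1% local = 10% → £4.20
Peanut butter £3.66: grocery items → 5.5% + 0% local = 5.5% → £0.20
Laundry detergent £13.11: all other goods → 6.75% + 0% local = 6.75% → £0.88
Basketball £44.84: sporting goods → 9% + 1% local = 10% → £4.48
Floor lamp £87.26: home furniture → 7.25% + 2.5% local = 9.75% → £8.51
Olive oil (1 L) £21.21: grocery items → 5.5% + 0% local = 5.5% → £1.17
Tennis racket £64.30: sporting goods → 9% + 1% local = 10% → £6.43
Canned tomatoes £1.68: grocery items → 5.5% + 0% local = 5.5% → £0.09
Total tax = £1.61 + £0.11 + £22.97 + £4.20 + £0.20 + £0.88 + £4.48 + £8.51 + £1.17 + £6.43 + £0.09 = £50.65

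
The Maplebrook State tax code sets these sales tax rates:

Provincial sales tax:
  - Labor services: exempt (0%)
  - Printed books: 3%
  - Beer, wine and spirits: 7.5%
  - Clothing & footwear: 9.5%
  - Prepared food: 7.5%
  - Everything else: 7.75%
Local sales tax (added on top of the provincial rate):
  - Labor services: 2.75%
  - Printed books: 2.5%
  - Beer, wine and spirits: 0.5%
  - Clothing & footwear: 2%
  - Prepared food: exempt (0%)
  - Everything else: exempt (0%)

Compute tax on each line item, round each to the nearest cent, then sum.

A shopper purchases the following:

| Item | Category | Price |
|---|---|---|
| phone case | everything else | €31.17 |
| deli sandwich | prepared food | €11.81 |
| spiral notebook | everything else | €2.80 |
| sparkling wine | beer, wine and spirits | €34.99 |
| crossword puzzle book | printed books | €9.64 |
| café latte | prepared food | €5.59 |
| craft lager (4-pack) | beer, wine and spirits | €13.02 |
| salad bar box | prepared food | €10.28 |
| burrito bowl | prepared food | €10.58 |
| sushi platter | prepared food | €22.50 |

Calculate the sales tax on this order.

€11.57

Phone case €31.17: everything else → 7.75% + 0% local = 7.75% → €2.42
Deli sandwich €11.81: prepared food → 7.5% + 0% local = 7.5% → €0.89
Spiral notebook €2.80: everything else → 7.75% + 0% local = 7.75% → €0.22
Sparkling wine €34.99: beer, wine and spirits → 7.5% + 0.5% local = 8% → €2.80
Crossword puzzle book €9.64: printed books → 3% + 2.5% local = 5.5% → €0.53
Café latte €5.59: prepared food → 7.5% + 0% local = 7.5% → €0.42
Craft lager (4-pack) €13.02: beer, wine and spirits → 7.5% + 0.5% local = 8% → €1.04
Salad bar box €10.28: prepared food → 7.5% + 0% local = 7.5% → €0.77
Burrito bowl €10.58: prepared food → 7.5% + 0% local = 7.5% → €0.79
Sushi platter €22.50: prepared food → 7.5% + 0% local = 7.5% → €1.69
Total tax = €2.42 + €0.89 + €0.22 + €2.80 + €0.53 + €0.42 + €1.04 + €0.77 + €0.79 + €1.69 = €11.57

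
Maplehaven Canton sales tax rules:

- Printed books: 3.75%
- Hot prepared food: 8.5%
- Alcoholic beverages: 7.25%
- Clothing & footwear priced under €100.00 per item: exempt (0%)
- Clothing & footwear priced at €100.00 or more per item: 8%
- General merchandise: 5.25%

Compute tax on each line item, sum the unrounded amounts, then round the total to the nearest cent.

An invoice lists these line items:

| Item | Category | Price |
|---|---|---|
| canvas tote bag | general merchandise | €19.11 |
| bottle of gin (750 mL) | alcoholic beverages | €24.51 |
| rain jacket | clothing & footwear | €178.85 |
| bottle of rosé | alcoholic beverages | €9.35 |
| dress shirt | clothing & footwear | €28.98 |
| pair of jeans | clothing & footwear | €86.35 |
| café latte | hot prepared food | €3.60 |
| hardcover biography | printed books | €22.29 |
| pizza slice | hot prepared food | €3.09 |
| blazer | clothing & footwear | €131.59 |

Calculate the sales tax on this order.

Canvas tote bag €19.11: general merchandise → 5.25% → €1.003275
Bottle of gin (750 mL) €24.51: alcoholic beverages → 7.25% → €1.776975
Rain jacket €178.85: clothing & footwear, €100.00 or more → 8% → €14.308
Bottle of rosé €9.35: alcoholic beverages → 7.25% → €0.677875
Dress shirt €28.98: clothing & footwear, under €100.00 → 0% → €0.00
Pair of jeans €86.35: clothing & footwear, under €100.00 → 0% → €0.00
Café latte €3.60: hot prepared food → 8.5% → €0.306
Hardcover biography €22.29: printed books → 3.75% → €0.835875
Pizza slice €3.09: hot prepared food → 8.5% → €0.26265
Blazer €131.59: clothing & footwear, €100.00 or more → 8% → €10.5272
Unrounded tax sum = €29.69785 → €29.70

€29.70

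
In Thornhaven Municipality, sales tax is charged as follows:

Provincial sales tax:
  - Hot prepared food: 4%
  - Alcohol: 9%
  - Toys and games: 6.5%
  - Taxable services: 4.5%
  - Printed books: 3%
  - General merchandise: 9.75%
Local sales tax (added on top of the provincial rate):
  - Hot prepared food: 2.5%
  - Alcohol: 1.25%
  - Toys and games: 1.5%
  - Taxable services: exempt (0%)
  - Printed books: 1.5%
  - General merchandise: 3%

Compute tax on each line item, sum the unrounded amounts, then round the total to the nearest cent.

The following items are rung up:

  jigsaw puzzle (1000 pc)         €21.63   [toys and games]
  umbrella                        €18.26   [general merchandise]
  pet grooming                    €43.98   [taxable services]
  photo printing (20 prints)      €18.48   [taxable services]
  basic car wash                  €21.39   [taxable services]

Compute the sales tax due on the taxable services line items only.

€3.77

Pet grooming €43.98: taxable services → 4.5% + 0% local = 4.5% → €1.9791
Photo printing (20 prints) €18.48: taxable services → 4.5% + 0% local = 4.5% → €0.8316
Basic car wash €21.39: taxable services → 4.5% + 0% local = 4.5% → €0.96255
Tax on taxable services: unrounded sum = €3.77325 → €3.77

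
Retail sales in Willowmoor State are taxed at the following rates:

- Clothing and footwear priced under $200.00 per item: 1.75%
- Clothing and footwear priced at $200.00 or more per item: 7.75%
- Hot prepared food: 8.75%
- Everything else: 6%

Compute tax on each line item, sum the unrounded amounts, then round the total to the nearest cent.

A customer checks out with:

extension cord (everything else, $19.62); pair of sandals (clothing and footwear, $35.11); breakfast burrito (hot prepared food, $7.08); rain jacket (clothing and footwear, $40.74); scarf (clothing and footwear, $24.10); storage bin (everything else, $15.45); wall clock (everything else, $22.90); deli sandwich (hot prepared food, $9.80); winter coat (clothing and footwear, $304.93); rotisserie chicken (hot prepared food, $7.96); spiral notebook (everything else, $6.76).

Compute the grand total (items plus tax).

Extension cord $19.62: everything else → 6% → $1.1772
Pair of sandals $35.11: clothing and footwear, under $200.00 → 1.75% → $0.614425
Breakfast burrito $7.08: hot prepared food → 8.75% → $0.6195
Rain jacket $40.74: clothing and footwear, under $200.00 → 1.75% → $0.71295
Scarf $24.10: clothing and footwear, under $200.00 → 1.75% → $0.42175
Storage bin $15.45: everything else → 6% → $0.927
Wall clock $22.90: everything else → 6% → $1.374
Deli sandwich $9.80: hot prepared food → 8.75% → $0.8575
Winter coat $304.93: clothing and footwear, $200.00 or more → 7.75% → $23.632075
Rotisserie chicken $7.96: hot prepared food → 8.75% → $0.6965
Spiral notebook $6.76: everything else → 6% → $0.4056
Subtotal = $494.45; unrounded tax = $31.4385 → $31.44; total due = $525.89

$525.89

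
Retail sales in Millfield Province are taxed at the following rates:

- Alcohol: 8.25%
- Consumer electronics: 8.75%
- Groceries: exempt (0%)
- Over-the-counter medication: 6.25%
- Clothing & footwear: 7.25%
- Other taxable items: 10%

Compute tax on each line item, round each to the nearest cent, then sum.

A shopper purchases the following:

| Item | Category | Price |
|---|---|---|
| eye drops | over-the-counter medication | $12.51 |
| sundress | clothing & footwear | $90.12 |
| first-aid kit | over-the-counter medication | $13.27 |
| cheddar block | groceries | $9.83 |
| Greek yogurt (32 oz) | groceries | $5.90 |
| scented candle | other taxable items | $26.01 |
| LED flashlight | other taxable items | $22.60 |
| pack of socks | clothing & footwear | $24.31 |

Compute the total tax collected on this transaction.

$14.76

Eye drops $12.51: over-the-counter medication → 6.25% → $0.78
Sundress $90.12: clothing & footwear → 7.25% → $6.53
First-aid kit $13.27: over-the-counter medication → 6.25% → $0.83
Cheddar block $9.83: groceries → 0% → $0.00
Greek yogurt (32 oz) $5.90: groceries → 0% → $0.00
Scented candle $26.01: other taxable items → 10% → $2.60
LED flashlight $22.60: other taxable items → 10% → $2.26
Pack of socks $24.31: clothing & footwear → 7.25% → $1.76
Total tax = $0.78 + $6.53 + $0.83 + $2.60 + $2.26 + $1.76 = $14.76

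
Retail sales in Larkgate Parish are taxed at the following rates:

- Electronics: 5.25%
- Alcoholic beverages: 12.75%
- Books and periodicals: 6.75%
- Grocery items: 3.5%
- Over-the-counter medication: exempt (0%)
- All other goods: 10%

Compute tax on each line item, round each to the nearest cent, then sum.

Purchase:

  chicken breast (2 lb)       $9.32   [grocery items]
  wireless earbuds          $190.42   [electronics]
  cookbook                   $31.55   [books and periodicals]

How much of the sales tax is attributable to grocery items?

$0.33

Chicken breast (2 lb) $9.32: grocery items → 3.5% → $0.33
Tax on grocery items = $0.33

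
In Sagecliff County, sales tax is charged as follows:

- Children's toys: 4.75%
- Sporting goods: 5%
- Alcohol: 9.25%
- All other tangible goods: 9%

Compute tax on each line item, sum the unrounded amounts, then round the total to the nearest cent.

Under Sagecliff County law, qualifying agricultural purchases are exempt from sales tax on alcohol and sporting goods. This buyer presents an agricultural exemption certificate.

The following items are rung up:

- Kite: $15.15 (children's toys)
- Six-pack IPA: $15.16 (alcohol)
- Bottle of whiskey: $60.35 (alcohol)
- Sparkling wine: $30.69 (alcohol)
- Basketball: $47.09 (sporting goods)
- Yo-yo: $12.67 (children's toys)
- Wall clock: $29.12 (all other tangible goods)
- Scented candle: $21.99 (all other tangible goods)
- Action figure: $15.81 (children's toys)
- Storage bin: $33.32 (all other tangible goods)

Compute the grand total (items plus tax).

Kite $15.15: children's toys → 4.75% → $0.719625
Six-pack IPA $15.16: alcohol, buyer-exempt → 0% → $0.00
Bottle of whiskey $60.35: alcohol, buyer-exempt → 0% → $0.00
Sparkling wine $30.69: alcohol, buyer-exempt → 0% → $0.00
Basketball $47.09: sporting goods, buyer-exempt → 0% → $0.00
Yo-yo $12.67: children's toys → 4.75% → $0.601825
Wall clock $29.12: all other tangible goods → 9% → $2.6208
Scented candle $21.99: all other tangible goods → 9% → $1.9791
Action figure $15.81: children's toys → 4.75% → $0.750975
Storage bin $33.32: all other tangible goods → 9% → $2.9988
Subtotal = $281.35; unrounded tax = $9.671125 → $9.67; total due = $291.02

$291.02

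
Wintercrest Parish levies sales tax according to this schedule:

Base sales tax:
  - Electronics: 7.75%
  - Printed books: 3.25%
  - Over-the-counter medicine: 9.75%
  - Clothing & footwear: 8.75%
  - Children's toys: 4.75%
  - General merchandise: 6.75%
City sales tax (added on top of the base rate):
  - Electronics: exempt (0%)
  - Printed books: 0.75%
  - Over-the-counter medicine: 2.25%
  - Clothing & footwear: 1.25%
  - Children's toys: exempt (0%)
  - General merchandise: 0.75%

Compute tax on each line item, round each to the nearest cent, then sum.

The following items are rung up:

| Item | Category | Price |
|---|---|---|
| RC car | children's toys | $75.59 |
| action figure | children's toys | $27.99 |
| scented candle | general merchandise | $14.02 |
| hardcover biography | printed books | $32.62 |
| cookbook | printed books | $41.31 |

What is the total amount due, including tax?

RC car $75.59: children's toys → 4.75% + 0% city = 4.75% → $3.59
Action figure $27.99: children's toys → 4.75% + 0% city = 4.75% → $1.33
Scented candle $14.02: general merchandise → 6.75% + 0.75% city = 7.5% → $1.05
Hardcover biography $32.62: printed books → 3.25% + 0.75% city = 4% → $1.30
Cookbook $41.31: printed books → 3.25% + 0.75% city = 4% → $1.65
Subtotal = $191.53; tax = $8.92; total due = $200.45

$200.45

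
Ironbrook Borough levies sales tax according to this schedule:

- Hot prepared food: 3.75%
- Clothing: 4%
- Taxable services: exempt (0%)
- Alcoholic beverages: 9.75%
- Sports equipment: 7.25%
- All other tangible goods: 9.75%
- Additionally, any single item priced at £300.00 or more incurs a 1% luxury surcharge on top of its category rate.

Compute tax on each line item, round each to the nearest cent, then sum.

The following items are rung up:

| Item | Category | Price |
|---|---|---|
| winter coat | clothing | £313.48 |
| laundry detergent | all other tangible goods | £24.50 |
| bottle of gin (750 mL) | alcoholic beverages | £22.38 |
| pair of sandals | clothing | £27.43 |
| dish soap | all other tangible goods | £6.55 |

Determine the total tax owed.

Winter coat £313.48: clothing → 4% + 1% surcharge = 5% → £15.67
Laundry detergent £24.50: all other tangible goods → 9.75% → £2.39
Bottle of gin (750 mL) £22.38: alcoholic beverages → 9.75% → £2.18
Pair of sandals £27.43: clothing → 4% → £1.10
Dish soap £6.55: all other tangible goods → 9.75% → £0.64
Total tax = £15.67 + £2.39 + £2.18 + £1.10 + £0.64 = £21.98

£21.98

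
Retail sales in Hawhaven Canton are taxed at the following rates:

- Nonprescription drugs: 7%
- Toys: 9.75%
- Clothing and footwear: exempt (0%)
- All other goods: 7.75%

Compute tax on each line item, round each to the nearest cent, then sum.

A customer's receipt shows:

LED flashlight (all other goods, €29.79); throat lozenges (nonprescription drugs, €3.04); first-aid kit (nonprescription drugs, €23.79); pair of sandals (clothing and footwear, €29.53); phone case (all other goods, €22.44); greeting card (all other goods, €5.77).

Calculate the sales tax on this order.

€6.38

LED flashlight €29.79: all other goods → 7.75% → €2.31
Throat lozenges €3.04: nonprescription drugs → 7% → €0.21
First-aid kit €23.79: nonprescription drugs → 7% → €1.67
Pair of sandals €29.53: clothing and footwear → 0% → €0.00
Phone case €22.44: all other goods → 7.75% → €1.74
Greeting card €5.77: all other goods → 7.75% → €0.45
Total tax = €2.31 + €0.21 + €1.67 + €1.74 + €0.45 = €6.38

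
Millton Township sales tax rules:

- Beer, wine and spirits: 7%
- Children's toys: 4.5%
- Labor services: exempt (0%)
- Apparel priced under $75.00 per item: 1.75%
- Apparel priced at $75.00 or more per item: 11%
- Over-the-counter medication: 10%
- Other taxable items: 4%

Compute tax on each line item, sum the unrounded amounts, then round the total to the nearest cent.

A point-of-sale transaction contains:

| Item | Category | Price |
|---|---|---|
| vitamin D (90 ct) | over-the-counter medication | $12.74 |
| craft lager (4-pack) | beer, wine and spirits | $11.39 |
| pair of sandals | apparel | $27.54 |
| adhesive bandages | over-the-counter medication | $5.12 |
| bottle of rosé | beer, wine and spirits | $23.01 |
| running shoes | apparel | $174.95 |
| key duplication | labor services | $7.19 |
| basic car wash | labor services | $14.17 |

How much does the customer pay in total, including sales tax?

$300.03

Vitamin D (90 ct) $12.74: over-the-counter medication → 10% → $1.274
Craft lager (4-pack) $11.39: beer, wine and spirits → 7% → $0.7973
Pair of sandals $27.54: apparel, under $75.00 → 1.75% → $0.48195
Adhesive bandages $5.12: over-the-counter medication → 10% → $0.512
Bottle of rosé $23.01: beer, wine and spirits → 7% → $1.6107
Running shoes $174.95: apparel, $75.00 or more → 11% → $19.2445
Key duplication $7.19: labor services → 0% → $0.00
Basic car wash $14.17: labor services → 0% → $0.00
Subtotal = $276.11; unrounded tax = $23.92045 → $23.92; total due = $300.03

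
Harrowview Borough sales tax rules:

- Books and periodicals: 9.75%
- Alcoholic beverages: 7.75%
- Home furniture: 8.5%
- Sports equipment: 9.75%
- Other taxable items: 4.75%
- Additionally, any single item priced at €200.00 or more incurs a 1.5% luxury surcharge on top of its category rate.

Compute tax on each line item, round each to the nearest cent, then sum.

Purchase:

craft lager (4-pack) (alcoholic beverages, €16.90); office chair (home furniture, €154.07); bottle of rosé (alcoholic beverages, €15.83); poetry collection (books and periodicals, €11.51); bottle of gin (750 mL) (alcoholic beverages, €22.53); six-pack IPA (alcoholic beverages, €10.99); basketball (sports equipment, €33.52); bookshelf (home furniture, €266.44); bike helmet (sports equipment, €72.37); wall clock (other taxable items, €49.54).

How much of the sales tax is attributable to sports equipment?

€10.33

Basketball €33.52: sports equipment → 9.75% → €3.27
Bike helmet €72.37: sports equipment → 9.75% → €7.06
Tax on sports equipment = €3.27 + €7.06 = €10.33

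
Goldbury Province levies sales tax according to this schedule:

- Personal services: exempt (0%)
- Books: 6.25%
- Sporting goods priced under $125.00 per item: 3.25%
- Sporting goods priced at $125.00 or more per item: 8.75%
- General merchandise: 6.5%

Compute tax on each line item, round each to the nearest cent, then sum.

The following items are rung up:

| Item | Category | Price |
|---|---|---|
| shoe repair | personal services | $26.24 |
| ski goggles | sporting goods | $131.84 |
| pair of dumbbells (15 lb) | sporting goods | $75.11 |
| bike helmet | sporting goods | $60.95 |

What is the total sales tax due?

$15.96

Shoe repair $26.24: personal services → 0% → $0.00
Ski goggles $131.84: sporting goods, $125.00 or more → 8.75% → $11.54
Pair of dumbbells (15 lb) $75.11: sporting goods, under $125.00 → 3.25% → $2.44
Bike helmet $60.95: sporting goods, under $125.00 → 3.25% → $1.98
Total tax = $11.54 + $2.44 + $1.98 = $15.96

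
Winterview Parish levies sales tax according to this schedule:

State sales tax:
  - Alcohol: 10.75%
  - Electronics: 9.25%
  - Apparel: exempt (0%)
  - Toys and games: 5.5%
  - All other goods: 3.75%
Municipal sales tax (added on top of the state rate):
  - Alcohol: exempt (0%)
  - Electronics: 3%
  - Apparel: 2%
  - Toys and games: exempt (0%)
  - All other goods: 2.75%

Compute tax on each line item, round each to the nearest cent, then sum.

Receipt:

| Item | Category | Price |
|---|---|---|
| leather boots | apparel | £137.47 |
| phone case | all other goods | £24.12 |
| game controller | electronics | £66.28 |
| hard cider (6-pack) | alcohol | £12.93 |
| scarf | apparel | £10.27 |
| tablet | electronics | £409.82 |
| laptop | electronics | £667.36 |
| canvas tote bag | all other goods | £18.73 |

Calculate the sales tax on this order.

£147.21

Leather boots £137.47: apparel → 0% + 2% municipal = 2% → £2.75
Phone case £24.12: all other goods → 3.75% + 2.75% municipal = 6.5% → £1.57
Game controller £66.28: electronics → 9.25% + 3% municipal = 12.25% → £8.12
Hard cider (6-pack) £12.93: alcohol → 10.75% + 0% municipal = 10.75% → £1.39
Scarf £10.27: apparel → 0% + 2% municipal = 2% → £0.21
Tablet £409.82: electronics → 9.25% + 3% municipal = 12.25% → £50.20
Laptop £667.36: electronics → 9.25% + 3% municipal = 12.25% → £81.75
Canvas tote bag £18.73: all other goods → 3.75% + 2.75% municipal = 6.5% → £1.22
Total tax = £2.75 + £1.57 + £8.12 + £1.39 + £0.21 + £50.20 + £81.75 + £1.22 = £147.21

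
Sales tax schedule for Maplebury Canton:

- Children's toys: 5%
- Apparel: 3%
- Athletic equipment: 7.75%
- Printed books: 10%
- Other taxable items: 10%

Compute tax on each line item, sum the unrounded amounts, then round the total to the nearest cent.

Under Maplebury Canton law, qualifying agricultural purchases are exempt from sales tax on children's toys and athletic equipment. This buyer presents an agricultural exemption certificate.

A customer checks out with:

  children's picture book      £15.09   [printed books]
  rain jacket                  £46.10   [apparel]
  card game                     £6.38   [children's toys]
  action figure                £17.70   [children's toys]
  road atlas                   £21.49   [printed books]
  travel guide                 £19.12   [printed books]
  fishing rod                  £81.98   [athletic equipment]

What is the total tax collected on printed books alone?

Children's picture book £15.09: printed books → 10% → £1.509
Road atlas £21.49: printed books → 10% → £2.149
Travel guide £19.12: printed books → 10% → £1.912
Tax on printed books: unrounded sum = £5.57 → £5.57

£5.57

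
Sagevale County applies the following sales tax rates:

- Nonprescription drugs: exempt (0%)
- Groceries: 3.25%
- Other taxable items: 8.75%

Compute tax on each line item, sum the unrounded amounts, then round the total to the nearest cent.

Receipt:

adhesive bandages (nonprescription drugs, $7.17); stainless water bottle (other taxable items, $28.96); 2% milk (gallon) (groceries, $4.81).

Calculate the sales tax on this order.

$2.69

Adhesive bandages $7.17: nonprescription drugs → 0% → $0.00
Stainless water bottle $28.96: other taxable items → 8.75% → $2.534
2% milk (gallon) $4.81: groceries → 3.25% → $0.156325
Unrounded tax sum = $2.690325 → $2.69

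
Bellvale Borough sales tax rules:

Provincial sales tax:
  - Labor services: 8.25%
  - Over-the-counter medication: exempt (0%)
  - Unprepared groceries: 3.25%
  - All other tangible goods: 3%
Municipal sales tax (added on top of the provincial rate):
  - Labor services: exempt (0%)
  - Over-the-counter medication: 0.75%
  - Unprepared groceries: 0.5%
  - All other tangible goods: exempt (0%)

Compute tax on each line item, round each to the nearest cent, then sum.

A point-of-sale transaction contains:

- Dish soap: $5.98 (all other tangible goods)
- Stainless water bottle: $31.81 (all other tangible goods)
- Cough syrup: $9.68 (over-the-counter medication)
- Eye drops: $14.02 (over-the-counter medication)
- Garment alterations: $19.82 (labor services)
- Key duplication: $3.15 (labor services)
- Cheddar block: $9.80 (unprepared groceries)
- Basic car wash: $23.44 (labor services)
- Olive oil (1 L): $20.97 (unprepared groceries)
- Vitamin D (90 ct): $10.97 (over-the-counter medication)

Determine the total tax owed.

Dish soap $5.98: all other tangible goods → 3% + 0% municipal = 3% → $0.18
Stainless water bottle $31.81: all other tangible goods → 3% + 0% municipal = 3% → $0.95
Cough syrup $9.68: over-the-counter medication → 0% + 0.75% municipal = 0.75% → $0.07
Eye drops $14.02: over-the-counter medication → 0% + 0.75% municipal = 0.75% → $0.11
Garment alterations $19.82: labor services → 8.25% + 0% municipal = 8.25% → $1.64
Key duplication $3.15: labor services → 8.25% + 0% municipal = 8.25% → $0.26
Cheddar block $9.80: unprepared groceries → 3.25% + 0.5% municipal = 3.75% → $0.37
Basic car wash $23.44: labor services → 8.25% + 0% municipal = 8.25% → $1.93
Olive oil (1 L) $20.97: unprepared groceries → 3.25% + 0.5% municipal = 3.75% → $0.79
Vitamin D (90 ct) $10.97: over-the-counter medication → 0% + 0.75% municipal = 0.75% → $0.08
Total tax = $0.18 + $0.95 + $0.07 + $0.11 + $1.64 + $0.26 + $0.37 + $1.93 + $0.79 + $0.08 = $6.38

$6.38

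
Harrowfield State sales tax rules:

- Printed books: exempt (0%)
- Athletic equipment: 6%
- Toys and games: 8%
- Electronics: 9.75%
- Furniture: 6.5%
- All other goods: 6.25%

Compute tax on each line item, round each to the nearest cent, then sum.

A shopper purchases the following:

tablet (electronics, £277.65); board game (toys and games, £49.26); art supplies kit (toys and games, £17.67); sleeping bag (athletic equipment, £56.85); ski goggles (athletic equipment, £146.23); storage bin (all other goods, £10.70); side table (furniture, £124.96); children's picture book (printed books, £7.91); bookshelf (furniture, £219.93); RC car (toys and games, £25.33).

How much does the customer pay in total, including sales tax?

£1006.21

Tablet £277.65: electronics → 9.75% → £27.07
Board game £49.26: toys and games → 8% → £3.94
Art supplies kit £17.67: toys and games → 8% → £1.41
Sleeping bag £56.85: athletic equipment → 6% → £3.41
Ski goggles £146.23: athletic equipment → 6% → £8.77
Storage bin £10.70: all other goods → 6.25% → £0.67
Side table £124.96: furniture → 6.5% → £8.12
Children's picture book £7.91: printed books → 0% → £0.00
Bookshelf £219.93: furniture → 6.5% → £14.30
RC car £25.33: toys and games → 8% → £2.03
Subtotal = £936.49; tax = £69.72; total due = £1006.21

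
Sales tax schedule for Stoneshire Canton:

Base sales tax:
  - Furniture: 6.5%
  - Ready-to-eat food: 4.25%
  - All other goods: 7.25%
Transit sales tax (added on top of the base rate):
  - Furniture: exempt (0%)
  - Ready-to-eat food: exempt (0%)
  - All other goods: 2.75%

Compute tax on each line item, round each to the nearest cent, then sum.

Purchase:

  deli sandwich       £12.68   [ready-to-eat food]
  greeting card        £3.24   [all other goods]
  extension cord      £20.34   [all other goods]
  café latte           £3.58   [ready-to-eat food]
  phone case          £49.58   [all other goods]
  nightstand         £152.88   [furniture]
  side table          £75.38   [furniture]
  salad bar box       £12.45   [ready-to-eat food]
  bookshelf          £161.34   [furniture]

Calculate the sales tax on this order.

£33.86

Deli sandwich £12.68: ready-to-eat food → 4.25% + 0% transit = 4.25% → £0.54
Greeting card £3.24: all other goods → 7.25% + 2.75% transit = 10% → £0.32
Extension cord £20.34: all other goods → 7.25% + 2.75% transit = 10% → £2.03
Café latte £3.58: ready-to-eat food → 4.25% + 0% transit = 4.25% → £0.15
Phone case £49.58: all other goods → 7.25% + 2.75% transit = 10% → £4.96
Nightstand £152.88: furniture → 6.5% + 0% transit = 6.5% → £9.94
Side table £75.38: furniture → 6.5% + 0% transit = 6.5% → £4.90
Salad bar box £12.45: ready-to-eat food → 4.25% + 0% transit = 4.25% → £0.53
Bookshelf £161.34: furniture → 6.5% + 0% transit = 6.5% → £10.49
Total tax = £0.54 + £0.32 + £2.03 + £0.15 + £4.96 + £9.94 + £4.90 + £0.53 + £10.49 = £33.86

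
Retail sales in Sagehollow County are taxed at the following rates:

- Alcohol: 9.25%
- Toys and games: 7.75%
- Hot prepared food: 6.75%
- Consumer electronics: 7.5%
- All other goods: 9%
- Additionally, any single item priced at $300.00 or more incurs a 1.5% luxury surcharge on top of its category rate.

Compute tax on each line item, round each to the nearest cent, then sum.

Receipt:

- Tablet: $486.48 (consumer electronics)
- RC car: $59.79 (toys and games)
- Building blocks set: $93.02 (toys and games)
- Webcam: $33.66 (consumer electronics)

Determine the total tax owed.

Tablet $486.48: consumer electronics → 7.5% + 1.5% surcharge = 9% → $43.78
RC car $59.79: toys and games → 7.75% → $4.63
Building blocks set $93.02: toys and games → 7.75% → $7.21
Webcam $33.66: consumer electronics → 7.5% → $2.52
Total tax = $43.78 + $4.63 + $7.21 + $2.52 = $58.14

$58.14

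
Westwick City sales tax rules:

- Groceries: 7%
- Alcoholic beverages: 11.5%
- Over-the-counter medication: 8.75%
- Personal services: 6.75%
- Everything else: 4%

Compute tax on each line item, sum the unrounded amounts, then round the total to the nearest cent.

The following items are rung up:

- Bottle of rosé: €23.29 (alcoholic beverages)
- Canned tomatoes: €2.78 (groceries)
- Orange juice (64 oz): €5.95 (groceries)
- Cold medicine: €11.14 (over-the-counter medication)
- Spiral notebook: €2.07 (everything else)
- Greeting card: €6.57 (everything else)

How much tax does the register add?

Bottle of rosé €23.29: alcoholic beverages → 11.5% → €2.67835
Canned tomatoes €2.78: groceries → 7% → €0.1946
Orange juice (64 oz) €5.95: groceries → 7% → €0.4165
Cold medicine €11.14: over-the-counter medication → 8.75% → €0.97475
Spiral notebook €2.07: everything else → 4% → €0.0828
Greeting card €6.57: everything else → 4% → €0.2628
Unrounded tax sum = €4.6098 → €4.61

€4.61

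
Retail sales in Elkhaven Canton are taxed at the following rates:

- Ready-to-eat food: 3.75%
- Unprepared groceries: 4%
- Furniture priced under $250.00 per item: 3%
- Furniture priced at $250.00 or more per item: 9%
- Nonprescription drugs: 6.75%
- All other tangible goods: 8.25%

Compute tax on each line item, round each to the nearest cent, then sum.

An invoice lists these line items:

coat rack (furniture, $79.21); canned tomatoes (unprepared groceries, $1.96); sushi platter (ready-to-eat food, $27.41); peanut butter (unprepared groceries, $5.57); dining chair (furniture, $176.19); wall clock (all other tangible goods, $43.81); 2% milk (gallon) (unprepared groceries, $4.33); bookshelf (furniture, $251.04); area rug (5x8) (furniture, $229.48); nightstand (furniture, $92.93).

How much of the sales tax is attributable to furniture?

$39.93

Coat rack $79.21: furniture, under $250.00 → 3% → $2.38
Dining chair $176.19: furniture, under $250.00 → 3% → $5.29
Bookshelf $251.04: furniture, $250.00 or more → 9% → $22.59
Area rug (5x8) $229.48: furniture, under $250.00 → 3% → $6.88
Nightstand $92.93: furniture, under $250.00 → 3% → $2.79
Tax on furniture = $2.38 + $5.29 + $22.59 + $6.88 + $2.79 = $39.93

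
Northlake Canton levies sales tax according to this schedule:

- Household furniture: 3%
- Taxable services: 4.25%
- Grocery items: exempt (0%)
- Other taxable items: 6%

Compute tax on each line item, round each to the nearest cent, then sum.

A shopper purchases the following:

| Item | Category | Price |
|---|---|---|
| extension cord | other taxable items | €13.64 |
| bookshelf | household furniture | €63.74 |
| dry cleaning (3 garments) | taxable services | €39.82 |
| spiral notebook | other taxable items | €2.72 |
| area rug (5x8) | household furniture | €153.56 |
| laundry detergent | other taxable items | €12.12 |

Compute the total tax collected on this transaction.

Extension cord €13.64: other taxable items → 6% → €0.82
Bookshelf €63.74: household furniture → 3% → €1.91
Dry cleaning (3 garments) €39.82: taxable services → 4.25% → €1.69
Spiral notebook €2.72: other taxable items → 6% → €0.16
Area rug (5x8) €153.56: household furniture → 3% → €4.61
Laundry detergent €12.12: other taxable items → 6% → €0.73
Total tax = €0.82 + €1.91 + €1.69 + €0.16 + €4.61 + €0.73 = €9.92

€9.92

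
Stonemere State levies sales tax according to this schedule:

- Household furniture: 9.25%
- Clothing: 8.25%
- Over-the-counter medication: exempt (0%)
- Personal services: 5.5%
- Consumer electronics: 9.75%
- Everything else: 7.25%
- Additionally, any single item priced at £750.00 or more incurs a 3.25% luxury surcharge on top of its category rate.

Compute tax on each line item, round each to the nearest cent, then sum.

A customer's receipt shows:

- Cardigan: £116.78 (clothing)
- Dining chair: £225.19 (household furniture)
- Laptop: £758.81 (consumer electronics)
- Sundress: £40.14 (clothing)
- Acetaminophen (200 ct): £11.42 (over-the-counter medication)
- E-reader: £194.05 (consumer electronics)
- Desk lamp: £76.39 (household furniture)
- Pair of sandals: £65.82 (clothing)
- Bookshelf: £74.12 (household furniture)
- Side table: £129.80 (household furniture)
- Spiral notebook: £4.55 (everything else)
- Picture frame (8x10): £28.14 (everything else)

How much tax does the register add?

Cardigan £116.78: clothing → 8.25% → £9.63
Dining chair £225.19: household furniture → 9.25% → £20.83
Laptop £758.81: consumer electronics → 9.75% + 3.25% surcharge = 13% → £98.65
Sundress £40.14: clothing → 8.25% → £3.31
Acetaminophen (200 ct) £11.42: over-the-counter medication → 0% → £0.00
E-reader £194.05: consumer electronics → 9.75% → £18.92
Desk lamp £76.39: household furniture → 9.25% → £7.07
Pair of sandals £65.82: clothing → 8.25% → £5.43
Bookshelf £74.12: household furniture → 9.25% → £6.86
Side table £129.80: household furniture → 9.25% → £12.01
Spiral notebook £4.55: everything else → 7.25% → £0.33
Picture frame (8x10) £28.14: everything else → 7.25% → £2.04
Total tax = £9.63 + £20.83 + £98.65 + £3.31 + £18.92 + £7.07 + £5.43 + £6.86 + £12.01 + £0.33 + £2.04 = £185.08

£185.08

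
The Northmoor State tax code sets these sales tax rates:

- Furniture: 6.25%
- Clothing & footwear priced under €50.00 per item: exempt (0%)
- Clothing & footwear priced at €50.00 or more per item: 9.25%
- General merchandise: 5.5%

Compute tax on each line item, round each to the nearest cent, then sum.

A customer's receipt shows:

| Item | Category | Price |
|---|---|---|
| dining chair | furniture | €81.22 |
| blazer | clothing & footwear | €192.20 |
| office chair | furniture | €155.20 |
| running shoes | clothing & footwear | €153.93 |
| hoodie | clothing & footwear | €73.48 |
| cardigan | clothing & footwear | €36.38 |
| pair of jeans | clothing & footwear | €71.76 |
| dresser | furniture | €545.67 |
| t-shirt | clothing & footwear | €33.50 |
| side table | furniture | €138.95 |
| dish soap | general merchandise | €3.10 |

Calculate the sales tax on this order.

€103.19

Dining chair €81.22: furniture → 6.25% → €5.08
Blazer €192.20: clothing & footwear, €50.00 or more → 9.25% → €17.78
Office chair €155.20: furniture → 6.25% → €9.70
Running shoes €153.93: clothing & footwear, €50.00 or more → 9.25% → €14.24
Hoodie €73.48: clothing & footwear, €50.00 or more → 9.25% → €6.80
Cardigan €36.38: clothing & footwear, under €50.00 → 0% → €0.00
Pair of jeans €71.76: clothing & footwear, €50.00 or more → 9.25% → €6.64
Dresser €545.67: furniture → 6.25% → €34.10
T-shirt €33.50: clothing & footwear, under €50.00 → 0% → €0.00
Side table €138.95: furniture → 6.25% → €8.68
Dish soap €3.10: general merchandise → 5.5% → €0.17
Total tax = €5.08 + €17.78 + €9.70 + €14.24 + €6.80 + €6.64 + €34.10 + €8.68 + €0.17 = €103.19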